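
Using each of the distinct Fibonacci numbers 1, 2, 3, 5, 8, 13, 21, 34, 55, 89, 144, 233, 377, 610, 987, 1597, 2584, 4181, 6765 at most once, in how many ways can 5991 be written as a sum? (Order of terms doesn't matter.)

Starting from the Zeckendorf form and repeatedly splitting a term F_k into F_{k−1} + F_{k−2} (when neither is already used) reaches every representation.
5991 = 4181+1597+144+55+13+1 = 4181+1597+144+55+8+5+1 = 4181+1597+144+34+21+13+1 = 4181+987+610+144+55+13+1 = 4181+1597+144+55+8+3+2+1 = … (40 more), for 45 in all.

45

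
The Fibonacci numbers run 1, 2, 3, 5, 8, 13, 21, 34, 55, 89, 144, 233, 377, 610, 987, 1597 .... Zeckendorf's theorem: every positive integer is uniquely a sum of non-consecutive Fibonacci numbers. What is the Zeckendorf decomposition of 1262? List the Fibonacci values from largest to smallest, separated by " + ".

987 + 233 + 34 + 8

Greedily peel off the largest Fibonacci term at each step:
subtract 987 from 1262: 275 remains
subtract 233 from 275: 42 remains
subtract 34 from 42: 8 remains
subtract 8 from 8: 0 remains
So 1262 = 987 + 233 + 34 + 8, with no two terms consecutive in the sequence.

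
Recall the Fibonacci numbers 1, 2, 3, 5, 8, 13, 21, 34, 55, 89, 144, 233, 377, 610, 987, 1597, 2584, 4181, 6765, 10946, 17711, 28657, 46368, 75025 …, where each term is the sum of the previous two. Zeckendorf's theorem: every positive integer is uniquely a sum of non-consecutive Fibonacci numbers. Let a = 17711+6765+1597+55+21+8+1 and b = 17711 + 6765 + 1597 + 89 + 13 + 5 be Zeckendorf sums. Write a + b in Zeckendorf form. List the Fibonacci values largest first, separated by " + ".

46368 + 4181 + 1597 + 144 + 34 + 13 + 1

The two numbers are 26158 and 26180, so their sum is 52338.
52338 − 46368 = 5970
5970 − 4181 = 1789
1789 − 1597 = 192
192 − 144 = 48
48 − 34 = 14
14 − 13 = 1
1 − 1 = 0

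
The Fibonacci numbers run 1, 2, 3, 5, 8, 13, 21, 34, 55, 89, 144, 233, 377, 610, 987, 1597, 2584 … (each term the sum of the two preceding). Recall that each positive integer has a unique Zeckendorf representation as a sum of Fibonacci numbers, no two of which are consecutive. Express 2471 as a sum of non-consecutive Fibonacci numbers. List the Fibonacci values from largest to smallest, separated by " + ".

subtract 1597 from 2471: 874 remains
subtract 610 from 874: 264 remains
subtract 233 from 264: 31 remains
subtract 21 from 31: 10 remains
subtract 8 from 10: 2 remains
subtract 2 from 2: 0 remains
So 2471 = 1597 + 610 + 233 + 21 + 8 + 2, with no two terms consecutive in the sequence.

1597 + 610 + 233 + 21 + 8 + 2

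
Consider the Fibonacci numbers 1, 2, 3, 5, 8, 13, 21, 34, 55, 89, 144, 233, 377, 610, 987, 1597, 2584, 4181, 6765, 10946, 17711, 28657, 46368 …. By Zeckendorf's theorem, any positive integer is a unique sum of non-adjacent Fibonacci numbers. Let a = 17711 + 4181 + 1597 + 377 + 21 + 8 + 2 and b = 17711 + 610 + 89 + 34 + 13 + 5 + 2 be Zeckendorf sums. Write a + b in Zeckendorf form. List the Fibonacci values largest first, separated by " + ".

The two numbers are 23897 and 18464, so their sum is 42361.
subtract 28657 from 42361: 13704 remains
subtract 10946 from 13704: 2758 remains
subtract 2584 from 2758: 174 remains
subtract 144 from 174: 30 remains
subtract 21 from 30: 9 remains
subtract 8 from 9: 1 remains
subtract 1 from 1: 0 remains

28657 + 10946 + 2584 + 144 + 21 + 8 + 1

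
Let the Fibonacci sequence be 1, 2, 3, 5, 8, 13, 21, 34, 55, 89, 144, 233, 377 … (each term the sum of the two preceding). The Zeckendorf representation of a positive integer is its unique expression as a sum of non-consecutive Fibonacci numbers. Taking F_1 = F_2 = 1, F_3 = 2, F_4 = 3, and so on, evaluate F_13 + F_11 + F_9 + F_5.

361

F_13 + F_11 + F_9 + F_5 = 233 + 89 + 34 + 5 = 361.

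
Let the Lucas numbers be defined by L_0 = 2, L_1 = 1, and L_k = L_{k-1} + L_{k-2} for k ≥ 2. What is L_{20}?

15127

Iterating the recurrence up to L_{13} = 521 and L_{12} = 322:
L_{14} = L_{13} + L_{12} = 521 + 322 = 843
L_{15} = L_{14} + L_{13} = 843 + 521 = 1364
L_{16} = L_{15} + L_{14} = 1364 + 843 = 2207
L_{17} = L_{16} + L_{15} = 2207 + 1364 = 3571
L_{18} = L_{17} + L_{16} = 3571 + 2207 = 5778
L_{19} = L_{18} + L_{17} = 5778 + 3571 = 9349
L_{20} = L_{19} + L_{18} = 9349 + 5778 = 15127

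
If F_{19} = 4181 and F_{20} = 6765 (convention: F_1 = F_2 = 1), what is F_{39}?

By F_{2k+1} = F_k² + F_{k+1}²: F_{39} = 4181² + 6765² = 17480761 + 45765225 = 63245986.

63245986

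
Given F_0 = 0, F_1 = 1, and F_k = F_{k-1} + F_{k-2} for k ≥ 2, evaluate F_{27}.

Iterating the recurrence up to F_{21} = 10946 and F_{20} = 6765:
F_{22} = F_{21} + F_{20} = 10946 + 6765 = 17711
F_{23} = F_{22} + F_{21} = 17711 + 10946 = 28657
F_{24} = F_{23} + F_{22} = 28657 + 17711 = 46368
F_{25} = F_{24} + F_{23} = 46368 + 28657 = 75025
F_{26} = F_{25} + F_{24} = 75025 + 46368 = 121393
F_{27} = F_{26} + F_{25} = 121393 + 75025 = 196418

196418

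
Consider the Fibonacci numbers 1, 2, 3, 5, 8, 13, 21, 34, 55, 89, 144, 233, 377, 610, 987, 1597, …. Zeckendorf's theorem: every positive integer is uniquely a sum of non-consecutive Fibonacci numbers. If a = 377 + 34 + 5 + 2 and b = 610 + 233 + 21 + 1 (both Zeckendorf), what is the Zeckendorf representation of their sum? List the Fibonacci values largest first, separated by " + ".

The two numbers are 418 and 865, so their sum is 1283.
987 ≤ 1283 < 1597, so take 987; remainder 296
233 ≤ 296 < 377, so take 233; remainder 63
55 ≤ 63 < 89, so take 55; remainder 8
8 ≤ 8 < 13, so take 8; remainder 0

987 + 233 + 55 + 8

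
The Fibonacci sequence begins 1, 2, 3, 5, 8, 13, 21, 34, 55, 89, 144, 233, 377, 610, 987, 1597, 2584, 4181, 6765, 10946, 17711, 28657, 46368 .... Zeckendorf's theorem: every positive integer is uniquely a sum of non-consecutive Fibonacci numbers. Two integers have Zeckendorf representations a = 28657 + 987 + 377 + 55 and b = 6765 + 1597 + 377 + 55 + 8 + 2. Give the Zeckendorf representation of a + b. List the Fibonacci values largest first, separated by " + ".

28657 + 6765 + 2584 + 610 + 233 + 21 + 8 + 2

The two numbers are 30076 and 8804, so their sum is 38880.
Repeatedly subtract the largest Fibonacci number that fits:
largest Fibonacci ≤ 38880 is 28657; 38880 − 28657 = 10223
largest Fibonacci ≤ 10223 is 6765; 10223 − 6765 = 3458
largest Fibonacci ≤ 3458 is 2584; 3458 − 2584 = 874
largest Fibonacci ≤ 874 is 610; 874 − 610 = 264
largest Fibonacci ≤ 264 is 233; 264 − 233 = 31
largest Fibonacci ≤ 31 is 21; 31 − 21 = 10
largest Fibonacci ≤ 10 is 8; 10 − 8 = 2
largest Fibonacci ≤ 2 is 2; 2 − 2 = 0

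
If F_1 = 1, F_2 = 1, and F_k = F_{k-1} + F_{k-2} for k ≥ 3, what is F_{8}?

21

Iterating the recurrence up to F_{3} = 2 and F_{2} = 1:
F_{4} = F_{3} + F_{2} = 2 + 1 = 3
F_{5} = F_{4} + F_{3} = 3 + 2 = 5
F_{6} = F_{5} + F_{4} = 5 + 3 = 8
F_{7} = F_{6} + F_{5} = 8 + 5 = 13
F_{8} = F_{7} + F_{6} = 13 + 8 = 21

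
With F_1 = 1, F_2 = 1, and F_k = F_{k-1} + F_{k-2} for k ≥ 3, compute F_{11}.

89

Iterating the recurrence up to F_{3} = 2 and F_{2} = 1:
F_{4} = F_{3} + F_{2} = 2 + 1 = 3
F_{5} = F_{4} + F_{3} = 3 + 2 = 5
F_{6} = F_{5} + F_{4} = 5 + 3 = 8
F_{7} = F_{6} + F_{5} = 8 + 5 = 13
F_{8} = F_{7} + F_{6} = 13 + 8 = 21
F_{9} = F_{8} + F_{7} = 21 + 13 = 34
F_{10} = F_{9} + F_{8} = 34 + 21 = 55
F_{11} = F_{10} + F_{9} = 55 + 34 = 89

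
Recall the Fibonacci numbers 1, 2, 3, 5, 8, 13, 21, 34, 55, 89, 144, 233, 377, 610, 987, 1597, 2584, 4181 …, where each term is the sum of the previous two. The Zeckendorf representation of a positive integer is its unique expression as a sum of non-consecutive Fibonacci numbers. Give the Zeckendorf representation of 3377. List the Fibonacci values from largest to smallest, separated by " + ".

Greedily peel off the largest Fibonacci term at each step:
largest Fibonacci ≤ 3377 is 2584; 3377 − 2584 = 793
largest Fibonacci ≤ 793 is 610; 793 − 610 = 183
largest Fibonacci ≤ 183 is 144; 183 − 144 = 39
largest Fibonacci ≤ 39 is 34; 39 − 34 = 5
largest Fibonacci ≤ 5 is 5; 5 − 5 = 0
So 3377 = 2584 + 610 + 144 + 34 + 5, with no two terms consecutive in the sequence.

2584 + 610 + 144 + 34 + 5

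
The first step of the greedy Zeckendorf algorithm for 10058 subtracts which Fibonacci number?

6765

6765 ≤ 10058 < 10946, so the largest Fibonacci number not exceeding 10058 is 6765.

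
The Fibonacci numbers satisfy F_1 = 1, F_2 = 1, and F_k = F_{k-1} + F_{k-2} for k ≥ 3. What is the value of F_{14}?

Iterating the recurrence up to F_{10} = 55 and F_{9} = 34:
F_{11} = F_{10} + F_{9} = 55 + 34 = 89
F_{12} = F_{11} + F_{10} = 89 + 55 = 144
F_{13} = F_{12} + F_{11} = 144 + 89 = 233
F_{14} = F_{13} + F_{12} = 233 + 144 = 377

377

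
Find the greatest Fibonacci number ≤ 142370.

121393 ≤ 142370 < 196418, so the largest Fibonacci number not exceeding 142370 is 121393.

121393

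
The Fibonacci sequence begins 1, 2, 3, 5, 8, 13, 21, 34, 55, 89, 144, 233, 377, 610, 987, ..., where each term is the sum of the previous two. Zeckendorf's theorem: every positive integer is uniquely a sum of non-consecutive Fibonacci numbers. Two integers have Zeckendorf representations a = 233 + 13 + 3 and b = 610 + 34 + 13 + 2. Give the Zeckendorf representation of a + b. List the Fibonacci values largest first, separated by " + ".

The two numbers are 249 and 659, so their sum is 908.
Repeatedly subtract the largest Fibonacci number that fits:
908 − 610 = 298
298 − 233 = 65
65 − 55 = 10
10 − 8 = 2
2 − 2 = 0

610 + 233 + 55 + 8 + 2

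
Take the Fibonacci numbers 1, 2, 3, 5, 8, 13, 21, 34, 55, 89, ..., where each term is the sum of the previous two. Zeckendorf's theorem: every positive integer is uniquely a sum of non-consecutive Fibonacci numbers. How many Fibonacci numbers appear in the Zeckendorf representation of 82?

4

82 − 55 = 27
27 − 21 = 6
6 − 5 = 1
1 − 1 = 0
82 = 55 + 21 + 5 + 1, which has 4 terms.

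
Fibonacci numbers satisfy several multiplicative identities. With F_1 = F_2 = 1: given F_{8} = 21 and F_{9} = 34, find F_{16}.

By the doubling identity F_{2k} = F_k(2F_{k+1} − F_k): F_{16} = 21·(2·34 − 21) = 21·47 = 987.

987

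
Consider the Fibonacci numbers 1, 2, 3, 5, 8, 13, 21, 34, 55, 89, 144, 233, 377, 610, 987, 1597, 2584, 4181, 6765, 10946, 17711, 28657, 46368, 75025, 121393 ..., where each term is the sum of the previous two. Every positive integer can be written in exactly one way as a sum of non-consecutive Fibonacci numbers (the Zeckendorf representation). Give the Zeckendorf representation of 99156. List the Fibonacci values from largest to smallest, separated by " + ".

Greedy algorithm:
take 75025 (≤ 99156); 99156 − 75025 = 24131
take 17711 (≤ 24131); 24131 − 17711 = 6420
take 4181 (≤ 6420); 6420 − 4181 = 2239
take 1597 (≤ 2239); 2239 − 1597 = 642
take 610 (≤ 642); 642 − 610 = 32
take 21 (≤ 32); 32 − 21 = 11
take 8 (≤ 11); 11 − 8 = 3
take 3 (≤ 3); 3 − 3 = 0
So 99156 = 75025 + 17711 + 4181 + 1597 + 610 + 21 + 8 + 3, with no two terms consecutive in the sequence.

75025 + 17711 + 4181 + 1597 + 610 + 21 + 8 + 3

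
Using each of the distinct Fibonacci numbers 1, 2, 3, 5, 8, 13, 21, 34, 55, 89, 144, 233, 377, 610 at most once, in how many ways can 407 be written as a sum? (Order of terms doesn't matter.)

Each representation comes from the Zeckendorf form by replacing some F_k with F_{k−1} + F_{k−2} where possible.
407 = 377+21+8+1 = 377+21+5+3+1 = 233+144+21+8+1 = … (7 more), for 10 in all.

10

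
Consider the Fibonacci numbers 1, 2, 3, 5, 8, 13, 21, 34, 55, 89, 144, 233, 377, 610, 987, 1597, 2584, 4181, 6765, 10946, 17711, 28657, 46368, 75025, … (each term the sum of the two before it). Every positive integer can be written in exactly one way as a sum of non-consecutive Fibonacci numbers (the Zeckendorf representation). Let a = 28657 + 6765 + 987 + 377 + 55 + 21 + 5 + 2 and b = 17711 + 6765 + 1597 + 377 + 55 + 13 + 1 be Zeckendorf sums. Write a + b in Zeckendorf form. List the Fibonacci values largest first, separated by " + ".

The two numbers are 36869 and 26519, so their sum is 63388.
take 46368 (≤ 63388); 63388 − 46368 = 17020
take 10946 (≤ 17020); 17020 − 10946 = 6074
take 4181 (≤ 6074); 6074 − 4181 = 1893
take 1597 (≤ 1893); 1893 − 1597 = 296
take 233 (≤ 296); 296 − 233 = 63
take 55 (≤ 63); 63 − 55 = 8
take 8 (≤ 8); 8 − 8 = 0

46368 + 10946 + 4181 + 1597 + 233 + 55 + 8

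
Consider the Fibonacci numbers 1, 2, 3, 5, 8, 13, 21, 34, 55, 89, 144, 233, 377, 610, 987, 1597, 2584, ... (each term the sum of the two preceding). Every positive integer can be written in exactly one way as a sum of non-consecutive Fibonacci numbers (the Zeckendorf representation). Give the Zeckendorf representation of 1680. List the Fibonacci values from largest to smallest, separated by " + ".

1597 + 55 + 21 + 5 + 2

Greedy algorithm:
subtract 1597 from 1680: 83 remains
subtract 55 from 83: 28 remains
subtract 21 from 28: 7 remains
subtract 5 from 7: 2 remains
subtract 2 from 2: 0 remains
So 1680 = 1597 + 55 + 21 + 5 + 2, with no two terms consecutive in the sequence.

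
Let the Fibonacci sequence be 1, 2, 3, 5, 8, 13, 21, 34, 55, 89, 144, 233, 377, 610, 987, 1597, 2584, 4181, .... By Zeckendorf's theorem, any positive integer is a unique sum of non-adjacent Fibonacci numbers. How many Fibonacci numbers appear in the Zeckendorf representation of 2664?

take 2584 (≤ 2664); 2664 − 2584 = 80
take 55 (≤ 80); 80 − 55 = 25
take 21 (≤ 25); 25 − 21 = 4
take 3 (≤ 4); 4 − 3 = 1
take 1 (≤ 1); 1 − 1 = 0
2664 = 2584 + 55 + 21 + 3 + 1, which has 5 terms.

5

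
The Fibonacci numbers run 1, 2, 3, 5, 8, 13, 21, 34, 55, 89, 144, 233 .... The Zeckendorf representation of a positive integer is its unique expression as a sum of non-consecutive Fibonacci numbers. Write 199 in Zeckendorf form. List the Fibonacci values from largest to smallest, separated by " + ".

Repeatedly subtract the largest Fibonacci number that fits:
199: greatest Fibonacci not exceeding it is 144, leaving 55
55: greatest Fibonacci not exceeding it is 55, leaving 0
So 199 = 144 + 55, with no two terms consecutive in the sequence.

144 + 55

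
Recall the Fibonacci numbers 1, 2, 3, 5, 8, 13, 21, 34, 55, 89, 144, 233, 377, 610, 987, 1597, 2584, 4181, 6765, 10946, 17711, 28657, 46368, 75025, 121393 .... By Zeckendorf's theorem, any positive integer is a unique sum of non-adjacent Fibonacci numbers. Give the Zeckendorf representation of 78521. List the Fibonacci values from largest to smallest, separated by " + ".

75025 + 2584 + 610 + 233 + 55 + 13 + 1

Greedy algorithm:
take 75025 (≤ 78521); 78521 − 75025 = 3496
take 2584 (≤ 3496); 3496 − 2584 = 912
take 610 (≤ 912); 912 − 610 = 302
take 233 (≤ 302); 302 − 233 = 69
take 55 (≤ 69); 69 − 55 = 14
take 13 (≤ 14); 14 − 13 = 1
take 1 (≤ 1); 1 − 1 = 0
So 78521 = 75025 + 2584 + 610 + 233 + 55 + 13 + 1, with no two terms consecutive in the sequence.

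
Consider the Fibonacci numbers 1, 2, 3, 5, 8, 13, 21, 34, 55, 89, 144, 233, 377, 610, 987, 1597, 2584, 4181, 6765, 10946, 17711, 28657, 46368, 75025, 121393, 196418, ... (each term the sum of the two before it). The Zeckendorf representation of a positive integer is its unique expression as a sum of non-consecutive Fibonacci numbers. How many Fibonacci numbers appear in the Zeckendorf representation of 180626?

6

180626: greatest Fibonacci not exceeding it is 121393, leaving 59233
59233: greatest Fibonacci not exceeding it is 46368, leaving 12865
12865: greatest Fibonacci not exceeding it is 10946, leaving 1919
1919: greatest Fibonacci not exceeding it is 1597, leaving 322
322: greatest Fibonacci not exceeding it is 233, leaving 89
89: greatest Fibonacci not exceeding it is 89, leaving 0
180626 = 121393 + 46368 + 10946 + 1597 + 233 + 89, which has 6 terms.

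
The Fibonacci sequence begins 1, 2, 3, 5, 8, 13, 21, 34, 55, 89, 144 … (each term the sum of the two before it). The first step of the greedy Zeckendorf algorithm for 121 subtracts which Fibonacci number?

89 ≤ 121 < 144, so the largest Fibonacci number not exceeding 121 is 89.

89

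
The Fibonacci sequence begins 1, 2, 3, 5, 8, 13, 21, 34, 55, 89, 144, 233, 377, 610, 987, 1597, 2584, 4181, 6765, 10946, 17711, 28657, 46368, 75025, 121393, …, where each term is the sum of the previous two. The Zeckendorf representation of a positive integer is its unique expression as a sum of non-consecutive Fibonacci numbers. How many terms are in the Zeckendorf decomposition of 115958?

subtract 75025 from 115958: 40933 remains
subtract 28657 from 40933: 12276 remains
subtract 10946 from 12276: 1330 remains
subtract 987 from 1330: 343 remains
subtract 233 from 343: 110 remains
subtract 89 from 110: 21 remains
subtract 21 from 21: 0 remains
115958 = 75025 + 28657 + 10946 + 987 + 233 + 89 + 21, which has 7 terms.

7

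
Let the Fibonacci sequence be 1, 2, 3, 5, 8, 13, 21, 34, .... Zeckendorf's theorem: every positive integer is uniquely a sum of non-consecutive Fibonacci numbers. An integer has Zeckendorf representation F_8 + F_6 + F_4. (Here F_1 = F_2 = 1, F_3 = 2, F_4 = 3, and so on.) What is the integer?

F_8 + F_6 + F_4 = 21 + 8 + 3 = 32.

32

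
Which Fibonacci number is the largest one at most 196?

144

144 ≤ 196 < 233, so the largest Fibonacci number not exceeding 196 is 144.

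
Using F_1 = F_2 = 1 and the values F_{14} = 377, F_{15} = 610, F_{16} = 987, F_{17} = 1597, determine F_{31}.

By the addition formula F_{m+n} = F_m F_{n+1} + F_{m−1} F_n with m=15, n=16: F_{31} = 610·1597 + 377·987 = 974170 + 372099 = 1346269.

1346269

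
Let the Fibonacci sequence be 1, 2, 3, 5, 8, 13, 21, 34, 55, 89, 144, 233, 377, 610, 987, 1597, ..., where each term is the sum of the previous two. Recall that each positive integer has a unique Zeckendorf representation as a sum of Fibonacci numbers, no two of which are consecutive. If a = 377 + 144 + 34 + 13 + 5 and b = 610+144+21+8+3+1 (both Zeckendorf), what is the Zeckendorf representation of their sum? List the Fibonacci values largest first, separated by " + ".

987 + 233 + 89 + 34 + 13 + 3 + 1

The two numbers are 573 and 787, so their sum is 1360.
Repeatedly subtract the largest Fibonacci number that fits:
largest Fibonacci ≤ 1360 is 987; 1360 − 987 = 373
largest Fibonacci ≤ 373 is 233; 373 − 233 = 140
largest Fibonacci ≤ 140 is 89; 140 − 89 = 51
largest Fibonacci ≤ 51 is 34; 51 − 34 = 17
largest Fibonacci ≤ 17 is 13; 17 − 13 = 4
largest Fibonacci ≤ 4 is 3; 4 − 3 = 1
largest Fibonacci ≤ 1 is 1; 1 − 1 = 0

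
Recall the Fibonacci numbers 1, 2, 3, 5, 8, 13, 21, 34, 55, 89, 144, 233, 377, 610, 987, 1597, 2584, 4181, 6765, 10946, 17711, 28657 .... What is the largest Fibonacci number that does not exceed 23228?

17711 ≤ 23228 < 28657, so the largest Fibonacci number not exceeding 23228 is 17711.

17711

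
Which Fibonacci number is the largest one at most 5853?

4181

4181 ≤ 5853 < 6765, so the largest Fibonacci number not exceeding 5853 is 4181.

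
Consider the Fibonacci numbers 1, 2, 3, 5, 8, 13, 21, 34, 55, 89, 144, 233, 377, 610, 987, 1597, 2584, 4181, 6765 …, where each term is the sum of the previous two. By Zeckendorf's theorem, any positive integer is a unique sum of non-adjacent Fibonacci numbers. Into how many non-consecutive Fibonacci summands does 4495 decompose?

5

4495 − 4181 = 314
314 − 233 = 81
81 − 55 = 26
26 − 21 = 5
5 − 5 = 0
4495 = 4181 + 233 + 55 + 21 + 5, which has 5 terms.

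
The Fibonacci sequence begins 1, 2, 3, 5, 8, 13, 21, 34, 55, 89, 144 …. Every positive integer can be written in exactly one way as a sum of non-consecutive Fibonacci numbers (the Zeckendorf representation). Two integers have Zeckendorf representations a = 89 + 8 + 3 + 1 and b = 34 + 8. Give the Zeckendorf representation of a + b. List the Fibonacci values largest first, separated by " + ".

89 + 34 + 13 + 5 + 2

The two numbers are 101 and 42, so their sum is 143.
89 ≤ 143 < 144, so take 89; remainder 54
34 ≤ 54 < 55, so take 34; remainder 20
13 ≤ 20 < 21, so take 13; remainder 7
5 ≤ 7 < 8, so take 5; remainder 2
2 ≤ 2 < 3, so take 2; remainder 0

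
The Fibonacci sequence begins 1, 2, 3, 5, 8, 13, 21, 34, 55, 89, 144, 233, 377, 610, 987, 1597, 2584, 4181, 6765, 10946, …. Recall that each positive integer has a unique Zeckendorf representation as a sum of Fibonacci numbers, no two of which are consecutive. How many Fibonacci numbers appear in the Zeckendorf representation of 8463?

6

8463: greatest Fibonacci not exceeding it is 6765, leaving 1698
1698: greatest Fibonacci not exceeding it is 1597, leaving 101
101: greatest Fibonacci not exceeding it is 89, leaving 12
12: greatest Fibonacci not exceeding it is 8, leaving 4
4: greatest Fibonacci not exceeding it is 3, leaving 1
1: greatest Fibonacci not exceeding it is 1, leaving 0
8463 = 6765 + 1597 + 89 + 8 + 3 + 1, which has 6 terms.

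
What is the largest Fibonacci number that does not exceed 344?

233 ≤ 344 < 377, so the largest Fibonacci number not exceeding 344 is 233.

233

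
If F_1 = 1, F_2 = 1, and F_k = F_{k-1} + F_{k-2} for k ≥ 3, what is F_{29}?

514229

Iterating the recurrence up to F_{25} = 75025 and F_{24} = 46368:
F_{26} = F_{25} + F_{24} = 75025 + 46368 = 121393
F_{27} = F_{26} + F_{25} = 121393 + 75025 = 196418
F_{28} = F_{27} + F_{26} = 196418 + 121393 = 317811
F_{29} = F_{28} + F_{27} = 317811 + 196418 = 514229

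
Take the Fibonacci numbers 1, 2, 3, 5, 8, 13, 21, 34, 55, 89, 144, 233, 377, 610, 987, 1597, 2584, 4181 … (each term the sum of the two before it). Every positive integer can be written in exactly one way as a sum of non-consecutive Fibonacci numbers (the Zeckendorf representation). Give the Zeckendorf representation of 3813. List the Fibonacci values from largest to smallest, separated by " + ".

Greedily peel off the largest Fibonacci term at each step:
3813: greatest Fibonacci not exceeding it is 2584, leaving 1229
1229: greatest Fibonacci not exceeding it is 987, leaving 242
242: greatest Fibonacci not exceeding it is 233, leaving 9
9: greatest Fibonacci not exceeding it is 8, leaving 1
1: greatest Fibonacci not exceeding it is 1, leaving 0
So 3813 = 2584 + 987 + 233 + 8 + 1, with no two terms consecutive in the sequence.

2584 + 987 + 233 + 8 + 1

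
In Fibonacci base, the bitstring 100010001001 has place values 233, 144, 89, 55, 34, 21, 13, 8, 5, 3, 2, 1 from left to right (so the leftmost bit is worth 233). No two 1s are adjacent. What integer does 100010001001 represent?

Summing the place values of the 1 bits: 233 + 34 + 5 + 1 = 273.

273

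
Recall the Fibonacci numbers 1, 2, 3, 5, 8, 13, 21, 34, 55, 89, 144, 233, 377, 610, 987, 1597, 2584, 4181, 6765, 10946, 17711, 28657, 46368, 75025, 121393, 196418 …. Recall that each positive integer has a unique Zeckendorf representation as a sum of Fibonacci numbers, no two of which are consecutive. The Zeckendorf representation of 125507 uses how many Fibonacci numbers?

7

Greedy algorithm:
125507 − 121393 = 4114
4114 − 2584 = 1530
1530 − 987 = 543
543 − 377 = 166
166 − 144 = 22
22 − 21 = 1
1 − 1 = 0
125507 = 121393 + 2584 + 987 + 377 + 144 + 21 + 1, which has 7 terms.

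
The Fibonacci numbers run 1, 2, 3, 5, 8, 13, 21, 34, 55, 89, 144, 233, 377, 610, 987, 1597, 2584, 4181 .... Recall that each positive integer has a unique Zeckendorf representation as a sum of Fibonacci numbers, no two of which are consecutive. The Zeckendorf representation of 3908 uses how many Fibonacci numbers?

6

Greedy algorithm:
largest Fibonacci ≤ 3908 is 2584; 3908 − 2584 = 1324
largest Fibonacci ≤ 1324 is 987; 1324 − 987 = 337
largest Fibonacci ≤ 337 is 233; 337 − 233 = 104
largest Fibonacci ≤ 104 is 89; 104 − 89 = 15
largest Fibonacci ≤ 15 is 13; 15 − 13 = 2
largest Fibonacci ≤ 2 is 2; 2 − 2 = 0
3908 = 2584 + 987 + 233 + 89 + 13 + 2, which has 6 terms.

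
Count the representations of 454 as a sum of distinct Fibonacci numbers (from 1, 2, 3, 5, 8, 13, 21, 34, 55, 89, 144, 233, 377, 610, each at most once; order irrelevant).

12

454 = 377+55+21+1 = 377+55+13+8+1 = 233+144+55+21+1 = 377+55+13+5+3+1 = 377+34+21+13+8+1 = … (7 more), for 12 in all.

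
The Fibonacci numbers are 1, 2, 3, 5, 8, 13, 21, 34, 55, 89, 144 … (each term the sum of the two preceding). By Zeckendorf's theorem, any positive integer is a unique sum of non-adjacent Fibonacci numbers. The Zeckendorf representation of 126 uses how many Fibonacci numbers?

largest Fibonacci ≤ 126 is 89; 126 − 89 = 37
largest Fibonacci ≤ 37 is 34; 37 − 34 = 3
largest Fibonacci ≤ 3 is 3; 3 − 3 = 0
126 = 89 + 34 + 3, which has 3 terms.

3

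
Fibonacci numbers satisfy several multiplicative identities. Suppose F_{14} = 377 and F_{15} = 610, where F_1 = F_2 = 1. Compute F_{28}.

By the doubling identity F_{2k} = F_k(2F_{k+1} − F_k): F_{28} = 377·(2·610 − 377) = 377·843 = 317811.

317811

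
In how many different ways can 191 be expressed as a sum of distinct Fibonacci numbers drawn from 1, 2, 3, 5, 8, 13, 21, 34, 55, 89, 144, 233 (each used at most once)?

Starting from the Zeckendorf form and repeatedly splitting a term F_k into F_{k−1} + F_{k−2} (when neither is already used) reaches every representation.
191 = 144+34+13 = 144+34+8+5 = 89+55+34+13 = 144+34+8+3+2 = 144+21+13+8+5 = … (5 more), for 10 in all.

10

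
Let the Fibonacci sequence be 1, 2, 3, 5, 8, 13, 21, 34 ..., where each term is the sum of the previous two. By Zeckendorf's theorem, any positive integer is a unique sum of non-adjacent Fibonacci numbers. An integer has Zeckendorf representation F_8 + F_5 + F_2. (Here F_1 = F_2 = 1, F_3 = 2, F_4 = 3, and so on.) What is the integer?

F_8 + F_5 + F_2 = 21 + 5 + 1 = 27.

27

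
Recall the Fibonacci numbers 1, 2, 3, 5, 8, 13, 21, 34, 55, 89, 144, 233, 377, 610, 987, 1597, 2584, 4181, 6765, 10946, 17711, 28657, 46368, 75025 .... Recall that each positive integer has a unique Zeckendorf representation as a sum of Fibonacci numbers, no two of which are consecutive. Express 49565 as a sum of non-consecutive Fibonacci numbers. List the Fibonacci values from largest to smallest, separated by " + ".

46368 + 2584 + 610 + 3

Greedy algorithm:
largest Fibonacci ≤ 49565 is 46368; 49565 − 46368 = 3197
largest Fibonacci ≤ 3197 is 2584; 3197 − 2584 = 613
largest Fibonacci ≤ 613 is 610; 613 − 610 = 3
largest Fibonacci ≤ 3 is 3; 3 − 3 = 0
So 49565 = 46368 + 2584 + 610 + 3, with no two terms consecutive in the sequence.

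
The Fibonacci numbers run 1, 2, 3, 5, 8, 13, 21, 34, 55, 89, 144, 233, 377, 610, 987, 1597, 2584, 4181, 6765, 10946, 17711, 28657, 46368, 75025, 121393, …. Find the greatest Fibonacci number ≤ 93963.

75025

75025 ≤ 93963 < 121393, so the largest Fibonacci number not exceeding 93963 is 75025.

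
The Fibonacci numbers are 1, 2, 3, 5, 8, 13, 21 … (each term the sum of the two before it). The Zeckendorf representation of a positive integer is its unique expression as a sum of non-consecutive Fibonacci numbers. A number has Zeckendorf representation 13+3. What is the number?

16

13+3 = 16.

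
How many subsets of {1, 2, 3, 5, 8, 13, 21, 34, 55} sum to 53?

Each representation comes from the Zeckendorf form by replacing some F_k with F_{k−1} + F_{k−2} where possible.
53 = 34+13+5+1 = 34+13+3+2+1 = 34+8+5+3+2+1 = 21+13+8+5+3+2+1 — 4 representations.

4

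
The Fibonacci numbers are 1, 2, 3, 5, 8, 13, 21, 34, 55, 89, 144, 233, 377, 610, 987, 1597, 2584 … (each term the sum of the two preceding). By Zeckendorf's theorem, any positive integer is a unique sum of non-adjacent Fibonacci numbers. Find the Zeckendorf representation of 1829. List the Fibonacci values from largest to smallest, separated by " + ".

1597 + 144 + 55 + 21 + 8 + 3 + 1

Greedily peel off the largest Fibonacci term at each step:
subtract 1597 from 1829: 232 remains
subtract 144 from 232: 88 remains
subtract 55 from 88: 33 remains
subtract 21 from 33: 12 remains
subtract 8 from 12: 4 remains
subtract 3 from 4: 1 remains
subtract 1 from 1: 0 remains
So 1829 = 1597 + 144 + 55 + 21 + 8 + 3 + 1, with no two terms consecutive in the sequence.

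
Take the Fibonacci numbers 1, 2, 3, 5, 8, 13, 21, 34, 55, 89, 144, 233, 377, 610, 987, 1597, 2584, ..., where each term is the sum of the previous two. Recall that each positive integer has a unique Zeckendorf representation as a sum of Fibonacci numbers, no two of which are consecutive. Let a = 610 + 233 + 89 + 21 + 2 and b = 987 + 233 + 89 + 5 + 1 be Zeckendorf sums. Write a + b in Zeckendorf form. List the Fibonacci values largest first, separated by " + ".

The two numbers are 955 and 1315, so their sum is 2270.
Greedy algorithm:
1597 ≤ 2270 < 2584, so take 1597; remainder 673
610 ≤ 673 < 987, so take 610; remainder 63
55 ≤ 63 < 89, so take 55; remainder 8
8 ≤ 8 < 13, so take 8; remainder 0

1597 + 610 + 55 + 8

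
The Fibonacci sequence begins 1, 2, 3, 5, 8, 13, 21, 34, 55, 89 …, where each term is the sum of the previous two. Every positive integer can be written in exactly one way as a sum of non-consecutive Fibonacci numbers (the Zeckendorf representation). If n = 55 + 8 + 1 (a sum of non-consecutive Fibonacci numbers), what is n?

55 + 8 + 1 = 64.

64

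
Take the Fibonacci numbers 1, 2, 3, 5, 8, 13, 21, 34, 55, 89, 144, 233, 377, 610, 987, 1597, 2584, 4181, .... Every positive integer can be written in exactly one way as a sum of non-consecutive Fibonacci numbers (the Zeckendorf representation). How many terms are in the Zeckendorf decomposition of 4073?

6

Greedily peel off the largest Fibonacci term at each step:
4073: greatest Fibonacci not exceeding it is 2584, leaving 1489
1489: greatest Fibonacci not exceeding it is 987, leaving 502
502: greatest Fibonacci not exceeding it is 377, leaving 125
125: greatest Fibonacci not exceeding it is 89, leaving 36
36: greatest Fibonacci not exceeding it is 34, leaving 2
2: greatest Fibonacci not exceeding it is 2, leaving 0
4073 = 2584 + 987 + 377 + 89 + 34 + 2, which has 6 terms.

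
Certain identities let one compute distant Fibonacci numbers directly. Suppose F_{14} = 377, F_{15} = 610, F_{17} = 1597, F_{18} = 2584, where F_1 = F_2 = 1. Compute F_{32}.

2178309

By the addition formula F_{m+n} = F_m F_{n+1} + F_{m−1} F_n with m=15, n=17: F_{32} = 610·2584 + 377·1597 = 1576240 + 602069 = 2178309.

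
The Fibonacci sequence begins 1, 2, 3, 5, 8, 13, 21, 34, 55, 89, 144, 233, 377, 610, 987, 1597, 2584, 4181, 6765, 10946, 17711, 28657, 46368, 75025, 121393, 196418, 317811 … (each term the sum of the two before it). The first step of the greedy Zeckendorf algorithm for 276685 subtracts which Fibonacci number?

196418

196418 ≤ 276685 < 317811, so the largest Fibonacci number not exceeding 276685 is 196418.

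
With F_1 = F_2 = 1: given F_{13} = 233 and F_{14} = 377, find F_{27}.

By F_{2k+1} = F_k² + F_{k+1}²: F_{27} = 233² + 377² = 54289 + 142129 = 196418.

196418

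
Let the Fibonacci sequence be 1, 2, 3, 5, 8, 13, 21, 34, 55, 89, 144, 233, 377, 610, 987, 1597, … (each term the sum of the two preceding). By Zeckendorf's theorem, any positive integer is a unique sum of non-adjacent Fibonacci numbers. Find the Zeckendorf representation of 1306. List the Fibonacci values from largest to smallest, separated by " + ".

Repeatedly subtract the largest Fibonacci number that fits:
subtract 987 from 1306: 319 remains
subtract 233 from 319: 86 remains
subtract 55 from 86: 31 remains
subtract 21 from 31: 10 remains
subtract 8 from 10: 2 remains
subtract 2 from 2: 0 remains
So 1306 = 987 + 233 + 55 + 21 + 8 + 2, with no two terms consecutive in the sequence.

987 + 233 + 55 + 21 + 8 + 2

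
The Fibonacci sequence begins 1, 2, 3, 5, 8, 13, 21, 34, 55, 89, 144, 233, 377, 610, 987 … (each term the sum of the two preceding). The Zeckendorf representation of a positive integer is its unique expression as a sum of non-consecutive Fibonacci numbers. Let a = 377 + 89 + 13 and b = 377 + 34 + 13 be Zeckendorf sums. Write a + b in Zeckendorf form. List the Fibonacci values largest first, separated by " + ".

610 + 233 + 55 + 5

The two numbers are 479 and 424, so their sum is 903.
903: greatest Fibonacci not exceeding it is 610, leaving 293
293: greatest Fibonacci not exceeding it is 233, leaving 60
60: greatest Fibonacci not exceeding it is 55, leaving 5
5: greatest Fibonacci not exceeding it is 5, leaving 0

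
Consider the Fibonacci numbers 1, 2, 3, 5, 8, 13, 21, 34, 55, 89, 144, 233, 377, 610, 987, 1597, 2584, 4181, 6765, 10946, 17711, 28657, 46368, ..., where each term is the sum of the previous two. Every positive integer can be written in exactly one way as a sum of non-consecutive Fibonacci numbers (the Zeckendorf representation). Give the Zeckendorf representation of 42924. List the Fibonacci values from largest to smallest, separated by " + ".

28657 + 10946 + 2584 + 610 + 89 + 34 + 3 + 1

42924: greatest Fibonacci not exceeding it is 28657, leaving 14267
14267: greatest Fibonacci not exceeding it is 10946, leaving 3321
3321: greatest Fibonacci not exceeding it is 2584, leaving 737
737: greatest Fibonacci not exceeding it is 610, leaving 127
127: greatest Fibonacci not exceeding it is 89, leaving 38
38: greatest Fibonacci not exceeding it is 34, leaving 4
4: greatest Fibonacci not exceeding it is 3, leaving 1
1: greatest Fibonacci not exceeding it is 1, leaving 0
So 42924 = 28657 + 10946 + 2584 + 610 + 89 + 34 + 3 + 1, with no two terms consecutive in the sequence.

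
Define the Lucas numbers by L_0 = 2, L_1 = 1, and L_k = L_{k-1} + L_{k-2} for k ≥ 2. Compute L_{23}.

64079

Iterating the recurrence up to L_{17} = 3571 and L_{16} = 2207:
L_{18} = L_{17} + L_{16} = 3571 + 2207 = 5778
L_{19} = L_{18} + L_{17} = 5778 + 3571 = 9349
L_{20} = L_{19} + L_{18} = 9349 + 5778 = 15127
L_{21} = L_{20} + L_{19} = 15127 + 9349 = 24476
L_{22} = L_{21} + L_{20} = 24476 + 15127 = 39603
L_{23} = L_{22} + L_{21} = 39603 + 24476 = 64079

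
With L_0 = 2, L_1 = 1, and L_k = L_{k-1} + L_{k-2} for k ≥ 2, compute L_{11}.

Iterating the recurrence up to L_{5} = 11 and L_{4} = 7:
L_{6} = L_{5} + L_{4} = 11 + 7 = 18
L_{7} = L_{6} + L_{5} = 18 + 11 = 29
L_{8} = L_{7} + L_{6} = 29 + 18 = 47
L_{9} = L_{8} + L_{7} = 47 + 29 = 76
L_{10} = L_{9} + L_{8} = 76 + 47 = 123
L_{11} = L_{10} + L_{9} = 123 + 76 = 199

199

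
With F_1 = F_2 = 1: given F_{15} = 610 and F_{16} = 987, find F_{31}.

By F_{2k+1} = F_k² + F_{k+1}²: F_{31} = 610² + 987² = 372100 + 974169 = 1346269.

1346269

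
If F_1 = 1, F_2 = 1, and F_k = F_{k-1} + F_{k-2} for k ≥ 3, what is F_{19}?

Iterating the recurrence up to F_{11} = 89 and F_{10} = 55:
F_{12} = F_{11} + F_{10} = 89 + 55 = 144
F_{13} = F_{12} + F_{11} = 144 + 89 = 233
F_{14} = F_{13} + F_{12} = 233 + 144 = 377
F_{15} = F_{14} + F_{13} = 377 + 233 = 610
F_{16} = F_{15} + F_{14} = 610 + 377 = 987
F_{17} = F_{16} + F_{15} = 987 + 610 = 1597
F_{18} = F_{17} + F_{16} = 1597 + 987 = 2584
F_{19} = F_{18} + F_{17} = 2584 + 1597 = 4181

4181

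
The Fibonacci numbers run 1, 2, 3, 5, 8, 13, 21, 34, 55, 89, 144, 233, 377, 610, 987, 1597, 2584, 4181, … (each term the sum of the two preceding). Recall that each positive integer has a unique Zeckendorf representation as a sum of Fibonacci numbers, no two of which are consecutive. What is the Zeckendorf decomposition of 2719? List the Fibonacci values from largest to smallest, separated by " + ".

2584 + 89 + 34 + 8 + 3 + 1

subtract 2584 from 2719: 135 remains
subtract 89 from 135: 46 remains
subtract 34 from 46: 12 remains
subtract 8 from 12: 4 remains
subtract 3 from 4: 1 remains
subtract 1 from 1: 0 remains
So 2719 = 2584 + 89 + 34 + 8 + 3 + 1, with no two terms consecutive in the sequence.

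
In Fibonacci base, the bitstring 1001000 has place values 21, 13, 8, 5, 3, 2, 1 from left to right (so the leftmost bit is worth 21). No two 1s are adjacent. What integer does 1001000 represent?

26

Summing the place values of the 1 bits: 21 + 5 = 26.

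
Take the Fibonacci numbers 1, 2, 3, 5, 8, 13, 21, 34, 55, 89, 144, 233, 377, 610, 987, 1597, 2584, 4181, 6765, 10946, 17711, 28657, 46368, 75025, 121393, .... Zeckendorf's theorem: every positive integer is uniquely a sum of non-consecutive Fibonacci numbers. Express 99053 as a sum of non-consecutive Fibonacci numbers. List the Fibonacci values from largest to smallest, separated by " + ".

75025 + 17711 + 4181 + 1597 + 377 + 144 + 13 + 5

Repeatedly subtract the largest Fibonacci number that fits:
take 75025 (≤ 99053); 99053 − 75025 = 24028
take 17711 (≤ 24028); 24028 − 17711 = 6317
take 4181 (≤ 6317); 6317 − 4181 = 2136
take 1597 (≤ 2136); 2136 − 1597 = 539
take 377 (≤ 539); 539 − 377 = 162
take 144 (≤ 162); 162 − 144 = 18
take 13 (≤ 18); 18 − 13 = 5
take 5 (≤ 5); 5 − 5 = 0
So 99053 = 75025 + 17711 + 4181 + 1597 + 377 + 144 + 13 + 5, with no two terms consecutive in the sequence.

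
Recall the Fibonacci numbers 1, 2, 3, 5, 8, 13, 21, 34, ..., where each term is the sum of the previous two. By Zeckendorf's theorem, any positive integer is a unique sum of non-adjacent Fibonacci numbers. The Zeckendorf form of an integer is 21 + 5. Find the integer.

21 + 5 = 26.

26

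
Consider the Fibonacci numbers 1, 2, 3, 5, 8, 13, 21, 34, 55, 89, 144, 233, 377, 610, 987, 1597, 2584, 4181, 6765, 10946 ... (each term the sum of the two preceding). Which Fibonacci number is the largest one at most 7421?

6765

6765 ≤ 7421 < 10946, so the largest Fibonacci number not exceeding 7421 is 6765.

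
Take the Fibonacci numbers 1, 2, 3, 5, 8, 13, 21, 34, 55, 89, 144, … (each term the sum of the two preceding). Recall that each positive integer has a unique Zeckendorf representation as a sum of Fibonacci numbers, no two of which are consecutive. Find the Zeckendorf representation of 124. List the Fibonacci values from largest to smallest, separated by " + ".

largest Fibonacci ≤ 124 is 89; 124 − 89 = 35
largest Fibonacci ≤ 35 is 34; 35 − 34 = 1
largest Fibonacci ≤ 1 is 1; 1 − 1 = 0
So 124 = 89 + 34 + 1, with no two terms consecutive in the sequence.

89 + 34 + 1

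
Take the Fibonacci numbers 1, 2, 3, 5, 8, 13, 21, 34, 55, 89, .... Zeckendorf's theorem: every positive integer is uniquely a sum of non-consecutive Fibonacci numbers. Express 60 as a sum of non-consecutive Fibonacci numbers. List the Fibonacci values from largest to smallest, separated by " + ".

55 + 5

largest Fibonacci ≤ 60 is 55; 60 − 55 = 5
largest Fibonacci ≤ 5 is 5; 5 − 5 = 0
So 60 = 55 + 5, with no two terms consecutive in the sequence.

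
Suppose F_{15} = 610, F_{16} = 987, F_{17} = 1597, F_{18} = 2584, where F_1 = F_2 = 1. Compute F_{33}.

By the addition formula F_{m+n} = F_m F_{n+1} + F_{m−1} F_n with m=18, n=15: F_{33} = 2584·987 + 1597·610 = 2550408 + 974170 = 3524578.

3524578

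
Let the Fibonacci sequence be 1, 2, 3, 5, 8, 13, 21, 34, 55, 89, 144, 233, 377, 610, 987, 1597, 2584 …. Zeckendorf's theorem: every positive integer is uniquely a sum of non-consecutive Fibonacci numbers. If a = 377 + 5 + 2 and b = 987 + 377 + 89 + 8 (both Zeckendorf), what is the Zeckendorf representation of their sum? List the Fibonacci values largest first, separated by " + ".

The two numbers are 384 and 1461, so their sum is 1845.
1845 − 1597 = 248
248 − 233 = 15
15 − 13 = 2
2 − 2 = 0

1597 + 233 + 13 + 2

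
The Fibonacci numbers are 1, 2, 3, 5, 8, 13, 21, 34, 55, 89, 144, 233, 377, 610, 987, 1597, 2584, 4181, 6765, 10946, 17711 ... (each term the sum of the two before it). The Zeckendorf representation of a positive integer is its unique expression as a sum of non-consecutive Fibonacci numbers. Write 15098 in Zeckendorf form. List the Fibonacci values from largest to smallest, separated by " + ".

15098 − 10946 = 4152
4152 − 2584 = 1568
1568 − 987 = 581
581 − 377 = 204
204 − 144 = 60
60 − 55 = 5
5 − 5 = 0
So 15098 = 10946 + 2584 + 987 + 377 + 144 + 55 + 5, with no two terms consecutive in the sequence.

10946 + 2584 + 987 + 377 + 144 + 55 + 5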